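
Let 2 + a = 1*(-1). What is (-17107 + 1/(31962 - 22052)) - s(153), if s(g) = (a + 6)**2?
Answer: -169619559/9910 ≈ -17116.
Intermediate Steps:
a = -3 (a = -2 + 1*(-1) = -2 - 1 = -3)
s(g) = 9 (s(g) = (-3 + 6)**2 = 3**2 = 9)
(-17107 + 1/(31962 - 22052)) - s(153) = (-17107 + 1/(31962 - 22052)) - 1*9 = (-17107 + 1/9910) - 9 = -169530369/9910 - 9 = -169619559/9910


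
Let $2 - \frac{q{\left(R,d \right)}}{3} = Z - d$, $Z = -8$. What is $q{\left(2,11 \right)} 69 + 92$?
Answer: $4439$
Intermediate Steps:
$q{\left(R,d \right)} = 30 + 3 d$ ($q{\left(R,d \right)} = 6 - 3 \left(-8 - d\right) = 6 + \left(24 + 3 d\right) = 30 + 3 d$)
$q{\left(2,11 \right)} 69 + 92 = \left(30 + 3 \cdot 11\right) 69 + 92 = \left(30 + 33\right) 69 + 92 = 63 \cdot 69 + 92 = 4347 + 92 = 4439$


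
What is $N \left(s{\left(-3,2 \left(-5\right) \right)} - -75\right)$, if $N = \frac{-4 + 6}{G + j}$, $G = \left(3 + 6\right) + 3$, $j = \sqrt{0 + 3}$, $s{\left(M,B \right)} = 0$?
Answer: $\frac{600}{47} - \frac{50 \sqrt{3}}{47} \approx 10.923$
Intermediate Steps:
$j = \sqrt{3} \approx 1.732$
$G = 12$ ($G = 9 + 3 = 12$)
$N = \frac{2}{12 + \sqrt{3}}$ ($N = \frac{-4 + 6}{12 + \sqrt{3}} = \frac{2}{12 + \sqrt{3}} \approx 0.14564$)
$N \left(s{\left(-3,2 \left(-5\right) \right)} - -75\right) = \left(\frac{8}{47} - \frac{2 \sqrt{3}}{141}\right) \left(0 - -75\right) = \left(\frac{8}{47} - \frac{2 \sqrt{3}}{141}\right) \left(0 + 75\right) = \left(\frac{8}{47} - \frac{2 \sqrt{3}}{141}\right) 75 = \frac{600}{47} - \frac{50 \sqrt{3}}{47}$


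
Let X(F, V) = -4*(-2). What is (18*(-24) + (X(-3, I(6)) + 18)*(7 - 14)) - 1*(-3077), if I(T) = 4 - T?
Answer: 2463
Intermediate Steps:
X(F, V) = 8
(18*(-24) + (X(-3, I(6)) + 18)*(7 - 14)) - 1*(-3077) = (18*(-24) + (8 + 18)*(7 - 14)) - 1*(-3077) = (-432 + 26*(-7)) + 3077 = (-432 - 182) + 3077 = -614 + 3077 = 2463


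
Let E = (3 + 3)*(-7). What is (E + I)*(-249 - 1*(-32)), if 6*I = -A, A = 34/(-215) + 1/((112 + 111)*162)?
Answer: 424469058587/46602540 ≈ 9108.3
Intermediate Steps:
E = -42 (E = 6*(-7) = -42)
A = -1228069/7767090 (A = 34*(-1/215) + (1/162)/223 = -34/215 + (1/223)*(1/162) = -34/215 + 1/36126 = -1228069/7767090 ≈ -0.15811)
I = 1228069/46602540 (I = (-1*(-1228069/7767090))/6 = (⅙)*(1228069/7767090) = 1228069/46602540 ≈ 0.026352)
(E + I)*(-249 - 1*(-32)) = (-42 + 1228069/46602540)*(-249 - 1*(-32)) = -1956078611*(-249 + 32)/46602540 = -1956078611/46602540*(-217) = 424469058587/46602540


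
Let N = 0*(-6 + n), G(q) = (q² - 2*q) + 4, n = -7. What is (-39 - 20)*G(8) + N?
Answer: -3068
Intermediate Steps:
G(q) = 4 + q² - 2*q
N = 0 (N = 0*(-6 - 7) = 0*(-13) = 0)
(-39 - 20)*G(8) + N = (-39 - 20)*(4 + 8² - 2*8) + 0 = -59*(4 + 64 - 16) + 0 = -59*52 + 0 = -3068 + 0 = -3068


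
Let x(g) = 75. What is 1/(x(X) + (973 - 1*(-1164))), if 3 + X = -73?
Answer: 1/2212 ≈ 0.00045208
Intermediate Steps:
X = -76 (X = -3 - 73 = -76)
1/(x(X) + (973 - 1*(-1164))) = 1/(75 + (973 - 1*(-1164))) = 1/(75 + (973 + 1164)) = 1/(75 + 2137) = 1/2212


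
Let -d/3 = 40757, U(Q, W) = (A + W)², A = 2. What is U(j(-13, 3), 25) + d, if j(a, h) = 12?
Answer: -121542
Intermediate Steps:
U(Q, W) = (2 + W)²
d = -122271 (d = -3*40757 = -122271)
U(j(-13, 3), 25) + d = (2 + 25)² - 122271 = 27² - 122271 = 729 - 122271 = -121542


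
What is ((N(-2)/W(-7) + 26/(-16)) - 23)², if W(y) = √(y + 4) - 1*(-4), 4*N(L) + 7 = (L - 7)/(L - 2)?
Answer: (-2078317*I + 1256860*√3)/(256*(-13*I + 8*√3)) ≈ 618.75 - 5.3856*I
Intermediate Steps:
N(L) = -7/4 + (-7 + L)/(4*(-2 + L)) (N(L) = -7/4 + ((L - 7)/(L - 2))/4 = -7/4 + ((-7 + L)/(-2 + L))/4 = -7/4 + (-7 + L)/(4*(-2 + L)))
W(y) = 4 + √(4 + y) (W(y) = √(4 + y) + 4 = 4 + √(4 + y))
((N(-2)/W(-7) + 26/(-16)) - 23)² = ((((7 - 6*(-2))/(4*(-2 - 2)))/(4 + √(4 - 7)) + 26/(-16)) - 23)² = ((((¼)*(7 + 12)/(-4))/(4 + √(-3)) + 26*(-1/16)) - 23)² = ((((¼)*(-¼)*19)/(4 + I*√3) - 13/8) - 23)² = ((-19/(16*(4 + I*√3)) - 13/8) - 23)² = ((-13/8 - 19/(16*(4 + I*√3))) - 23)² = (-197/8 - 19/(16*(4 + I*√3)))²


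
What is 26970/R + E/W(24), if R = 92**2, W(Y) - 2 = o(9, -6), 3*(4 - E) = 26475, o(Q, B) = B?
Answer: 9346103/4232 ≈ 2208.4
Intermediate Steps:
E = -8821 (E = 4 - 1/3*26475 = 4 - 8825 = -8821)
W(Y) = -4 (W(Y) = 2 - 6 = -4)
R = 8464
26970/R + E/W(24) = 26970/8464 - 8821/(-4) = 26970*(1/8464) - 8821*(-1/4) = 13485/4232 + 8821/4 = 9346103/4232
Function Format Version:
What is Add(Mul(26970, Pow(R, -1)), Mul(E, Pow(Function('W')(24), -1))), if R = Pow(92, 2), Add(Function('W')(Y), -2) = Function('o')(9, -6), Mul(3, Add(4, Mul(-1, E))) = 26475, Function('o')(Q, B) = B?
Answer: Rational(9346103, 4232) ≈ 2208.4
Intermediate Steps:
E = -8821 (E = Add(4, Mul(Rational(-1, 3), 26475)) = Add(4, -8825) = -8821)
Function('W')(Y) = -4 (Function('W')(Y) = Add(2, -6) = -4)
R = 8464
Add(Mul(26970, Pow(R, -1)), Mul(E, Pow(Function('W')(24), -1))) = Add(Mul(26970, Pow(8464, -1)), Mul(-8821, Pow(-4, -1))) = Add(Mul(26970, Rational(1, 8464)), Mul(-8821, Rational(-1, 4))) = Add(Rational(13485, 4232), Rational(8821, 4)) = Rational(9346103, 4232)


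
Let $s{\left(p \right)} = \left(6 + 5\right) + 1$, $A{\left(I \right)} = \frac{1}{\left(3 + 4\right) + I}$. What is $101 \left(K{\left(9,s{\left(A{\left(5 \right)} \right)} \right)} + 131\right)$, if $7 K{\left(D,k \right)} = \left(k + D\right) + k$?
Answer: $\frac{95950}{7} \approx 13707.0$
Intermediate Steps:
$A{\left(I \right)} = \frac{1}{7 + I}$
$s{\left(p \right)} = 12$ ($s{\left(p \right)} = 11 + 1 = 12$)
$K{\left(D,k \right)} = \frac{D}{7} + \frac{2 k}{7}$ ($K{\left(D,k \right)} = \frac{\left(k + D\right) + k}{7} = \frac{\left(D + k\right) + k}{7} = \frac{D + 2 k}{7} = \frac{D}{7} + \frac{2 k}{7}$)
$101 \left(K{\left(9,s{\left(A{\left(5 \right)} \right)} \right)} + 131\right) = 101 \left(\left(\frac{1}{7} \cdot 9 + \frac{2}{7} \cdot 12\right) + 131\right) = 101 \left(\left(\frac{9}{7} + \frac{24}{7}\right) + 131\right) = 101 \left(\frac{33}{7} + 131\right) = 101 \cdot \frac{950}{7} = \frac{95950}{7}$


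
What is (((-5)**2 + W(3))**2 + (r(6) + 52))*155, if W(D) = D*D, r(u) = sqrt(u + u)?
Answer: 187240 + 310*sqrt(3) ≈ 1.8778e+5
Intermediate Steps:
r(u) = sqrt(2)*sqrt(u) (r(u) = sqrt(2*u) = sqrt(2)*sqrt(u))
W(D) = D**2
(((-5)**2 + W(3))**2 + (r(6) + 52))*155 = (((-5)**2 + 3**2)**2 + (sqrt(2)*sqrt(6) + 52))*155 = ((25 + 9)**2 + (2*sqrt(3) + 52))*155 = (34**2 + (52 + 2*sqrt(3)))*155 = (1156 + (52 + 2*sqrt(3)))*155 = (1208 + 2*sqrt(3))*155 = 187240 + 310*sqrt(3)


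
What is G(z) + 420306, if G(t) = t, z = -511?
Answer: 419795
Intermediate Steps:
G(z) + 420306 = -511 + 420306 = 419795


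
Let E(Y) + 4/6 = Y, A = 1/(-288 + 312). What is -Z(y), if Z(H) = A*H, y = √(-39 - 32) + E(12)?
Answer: -17/36 - I*√71/24 ≈ -0.47222 - 0.35109*I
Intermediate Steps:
A = 1/24 ≈ 0.041667
E(Y) = -⅔ + Y
y = 34/3 + I*√71 (y = √(-39 - 32) + (-⅔ + 12) = √(-71) + 34/3 = I*√71 + 34/3 = 34/3 + I*√71 ≈ 11.333 + 8.4261*I)
Z(H) = H/24
-Z(y) = -(34/3 + I*√71)/24 = -(17/36 + I*√71/24) = -17/36 - I*√71/24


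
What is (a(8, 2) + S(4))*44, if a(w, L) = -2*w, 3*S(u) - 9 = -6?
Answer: -660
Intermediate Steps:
S(u) = 1 (S(u) = 3 + (1/3)*(-6) = 3 - 2 = 1)
(a(8, 2) + S(4))*44 = (-2*8 + 1)*44 = (-16 + 1)*44 = -15*44 = -660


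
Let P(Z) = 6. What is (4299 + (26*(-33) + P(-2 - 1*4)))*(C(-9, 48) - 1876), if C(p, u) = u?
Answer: -6301116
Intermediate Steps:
(4299 + (26*(-33) + P(-2 - 1*4)))*(C(-9, 48) - 1876) = (4299 + (26*(-33) + 6))*(48 - 1876) = (4299 + (-858 + 6))*(-1828) = (4299 - 852)*(-1828) = 3447*(-1828) = -6301116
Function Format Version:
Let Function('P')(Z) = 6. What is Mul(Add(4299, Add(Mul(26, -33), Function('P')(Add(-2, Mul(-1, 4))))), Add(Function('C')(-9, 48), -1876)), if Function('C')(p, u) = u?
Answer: -6301116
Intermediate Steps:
Mul(Add(4299, Add(Mul(26, -33), Function('P')(Add(-2, Mul(-1, 4))))), Add(Function('C')(-9, 48), -1876)) = Mul(Add(4299, Add(Mul(26, -33), 6)), Add(48, -1876)) = Mul(Add(4299, Add(-858, 6)), -1828) = Mul(Add(4299, -852), -1828) = Mul(3447, -1828) = -6301116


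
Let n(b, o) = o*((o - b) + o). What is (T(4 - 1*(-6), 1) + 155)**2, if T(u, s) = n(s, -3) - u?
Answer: 27556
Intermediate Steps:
n(b, o) = o*(-b + 2*o)
T(u, s) = 18 - u + 3*s (T(u, s) = -3*(-s + 2*(-3)) - u = -3*(-s - 6) - u = -3*(-6 - s) - u = (18 + 3*s) - u = 18 - u + 3*s)
(T(4 - 1*(-6), 1) + 155)**2 = ((18 - (4 - 1*(-6)) + 3*1) + 155)**2 = ((18 - (4 + 6) + 3) + 155)**2 = ((18 - 1*10 + 3) + 155)**2 = ((18 - 10 + 3) + 155)**2 = (11 + 155)**2 = 166**2 = 27556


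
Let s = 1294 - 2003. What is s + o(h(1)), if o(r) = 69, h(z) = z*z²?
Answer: -640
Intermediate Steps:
h(z) = z³
s = -709
s + o(h(1)) = -709 + 69 = -640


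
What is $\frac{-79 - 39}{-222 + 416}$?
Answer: $- \frac{59}{97} \approx -0.60825$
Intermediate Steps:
$\frac{-79 - 39}{-222 + 416} = - \frac{118}{194} = \left(-118\right) \frac{1}{194} = - \frac{59}{97}$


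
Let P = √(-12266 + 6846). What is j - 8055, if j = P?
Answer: -8055 + 2*I*√1355 ≈ -8055.0 + 73.621*I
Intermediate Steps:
P = 2*I*√1355 (P = √(-5420) = 2*I*√1355 ≈ 73.621*I)
j = 2*I*√1355 ≈ 73.621*I
j - 8055 = 2*I*√1355 - 8055 = -8055 + 2*I*√1355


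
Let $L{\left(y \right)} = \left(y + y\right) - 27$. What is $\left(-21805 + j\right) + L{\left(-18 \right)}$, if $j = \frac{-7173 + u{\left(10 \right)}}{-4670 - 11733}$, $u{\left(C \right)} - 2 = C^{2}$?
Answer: $- \frac{358693733}{16403} \approx -21868.0$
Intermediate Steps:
$u{\left(C \right)} = 2 + C^{2}$
$j = \frac{7071}{16403}$ ($j = \frac{-7173 + \left(2 + 10^{2}\right)}{-4670 - 11733} = \frac{-7173 + \left(2 + 100\right)}{-16403} = \left(-7173 + 102\right) \left(- \frac{1}{16403}\right) = \left(-7071\right) \left(- \frac{1}{16403}\right) = \frac{7071}{16403} \approx 0.43108$)
$L{\left(y \right)} = -27 + 2 y$ ($L{\left(y \right)} = 2 y - 27 = -27 + 2 y$)
$\left(-21805 + j\right) + L{\left(-18 \right)} = \left(-21805 + \frac{7071}{16403}\right) + \left(-27 + 2 \left(-18\right)\right) = - \frac{357660344}{16403} - 63 = - \frac{358693733}{16403}$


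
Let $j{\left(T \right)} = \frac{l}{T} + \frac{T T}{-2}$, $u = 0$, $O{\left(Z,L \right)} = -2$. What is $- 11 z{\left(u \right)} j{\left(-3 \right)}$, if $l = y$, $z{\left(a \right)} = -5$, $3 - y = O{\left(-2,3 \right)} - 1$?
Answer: $- \frac{715}{2} \approx -357.5$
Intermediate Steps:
$y = 6$ ($y = 3 - \left(-2 - 1\right) = 3 - -3 = 3 + 3 = 6$)
$l = 6$
$j{\left(T \right)} = \frac{6}{T} - \frac{T^{2}}{2}$ ($j{\left(T \right)} = \frac{6}{T} + \frac{T T}{-2} = \frac{6}{T} + T^{2} \left(- \frac{1}{2}\right) = \frac{6}{T} - \frac{T^{2}}{2}$)
$- 11 z{\left(u \right)} j{\left(-3 \right)} = \left(-11\right) \left(-5\right) \frac{12 - \left(-3\right)^{3}}{2 \left(-3\right)} = 55 \cdot \frac{1}{2} \left(- \frac{1}{3}\right) \left(12 - -27\right) = 55 \cdot \frac{1}{2} \left(- \frac{1}{3}\right) \left(12 + 27\right) = 55 \cdot \frac{1}{2} \left(- \frac{1}{3}\right) 39 = 55 \left(- \frac{13}{2}\right) = - \frac{715}{2}$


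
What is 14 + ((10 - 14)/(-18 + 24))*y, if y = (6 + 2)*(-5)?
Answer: 122/3 ≈ 40.667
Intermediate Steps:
y = -40 (y = 8*(-5) = -40)
14 + ((10 - 14)/(-18 + 24))*y = 14 + ((10 - 14)/(-18 + 24))*(-40) = 14 - 4/6*(-40) = 14 - 4*⅙*(-40) = 14 - ⅔*(-40) = 14 + 80/3 = 122/3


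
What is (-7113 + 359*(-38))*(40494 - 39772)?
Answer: -14985110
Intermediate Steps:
(-7113 + 359*(-38))*(40494 - 39772) = (-7113 - 13642)*722 = -20755*722 = -14985110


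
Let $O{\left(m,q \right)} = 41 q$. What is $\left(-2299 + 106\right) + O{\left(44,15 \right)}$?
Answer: $-1578$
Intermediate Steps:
$\left(-2299 + 106\right) + O{\left(44,15 \right)} = \left(-2299 + 106\right) + 41 \cdot 15 = -2193 + 615 = -1578$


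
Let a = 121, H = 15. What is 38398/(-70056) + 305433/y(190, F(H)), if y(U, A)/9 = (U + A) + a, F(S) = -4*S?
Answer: 1183926287/8792028 ≈ 134.66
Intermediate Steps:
y(U, A) = 1089 + 9*A + 9*U (y(U, A) = 9*((U + A) + 121) = 9*((A + U) + 121) = 9*(121 + A + U) = 1089 + 9*A + 9*U)
38398/(-70056) + 305433/y(190, F(H)) = 38398/(-70056) + 305433/(1089 + 9*(-4*15) + 9*190) = 38398*(-1/70056) + 305433/(1089 + 9*(-60) + 1710) = -19199/35028 + 305433/(1089 - 540 + 1710) = -19199/35028 + 305433/2259 = -19199/35028 + 305433*(1/2259) = -19199/35028 + 33937/251 = 1183926287/8792028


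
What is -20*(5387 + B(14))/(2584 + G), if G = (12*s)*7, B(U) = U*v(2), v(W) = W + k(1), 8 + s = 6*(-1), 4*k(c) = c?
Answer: -54185/704 ≈ -76.967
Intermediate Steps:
k(c) = c/4
s = -14 (s = -8 + 6*(-1) = -8 - 6 = -14)
v(W) = ¼ + W (v(W) = W + (¼)*1 = W + ¼ = ¼ + W)
B(U) = 9*U/4 (B(U) = U*(¼ + 2) = U*(9/4) = 9*U/4)
G = -1176 (G = (12*(-14))*7 = -168*7 = -1176)
-20*(5387 + B(14))/(2584 + G) = -20*(5387 + (9/4)*14)/(2584 - 1176) = -20*(5387 + 63/2)/1408 = -108370/1408 = -20*10837/2816 = -54185/704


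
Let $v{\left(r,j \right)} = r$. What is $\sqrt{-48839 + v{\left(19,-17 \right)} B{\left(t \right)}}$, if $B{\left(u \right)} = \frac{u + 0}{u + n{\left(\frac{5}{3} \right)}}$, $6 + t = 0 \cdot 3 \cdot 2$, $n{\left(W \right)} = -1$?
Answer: $\frac{i \sqrt{2392313}}{7} \approx 220.96 i$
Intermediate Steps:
$t = -6$ ($t = -6 + 0 \cdot 3 \cdot 2 = -6 + 0 \cdot 6 = -6 + 0 = -6$)
$B{\left(u \right)} = \frac{u}{-1 + u}$ ($B{\left(u \right)} = \frac{u + 0}{u - 1} = \frac{u}{-1 + u}$)
$\sqrt{-48839 + v{\left(19,-17 \right)} B{\left(t \right)}} = \sqrt{-48839 + 19 \left(- \frac{6}{-1 - 6}\right)} = \sqrt{-48839 + 19 \left(- \frac{6}{-7}\right)} = \sqrt{-48839 + 19 \left(\left(-6\right) \left(- \frac{1}{7}\right)\right)} = \sqrt{-48839 + 19 \cdot \frac{6}{7}} = \sqrt{-48839 + \frac{114}{7}} = \sqrt{- \frac{341759}{7}} = \frac{i \sqrt{2392313}}{7}$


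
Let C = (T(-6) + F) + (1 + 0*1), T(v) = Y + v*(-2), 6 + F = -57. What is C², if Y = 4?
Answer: 2116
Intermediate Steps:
F = -63 (F = -6 - 57 = -63)
T(v) = 4 - 2*v (T(v) = 4 + v*(-2) = 4 - 2*v)
C = -46 (C = ((4 - 2*(-6)) - 63) + (1 + 0*1) = ((4 + 12) - 63) + (1 + 0) = (16 - 63) + 1 = -47 + 1 = -46)
C² = (-46)² = 2116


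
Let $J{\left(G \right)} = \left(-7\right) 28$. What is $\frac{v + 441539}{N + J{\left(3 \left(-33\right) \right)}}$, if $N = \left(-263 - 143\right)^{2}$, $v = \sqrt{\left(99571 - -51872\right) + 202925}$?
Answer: $\frac{9011}{3360} + \frac{\sqrt{113}}{2940} \approx 2.6855$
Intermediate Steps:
$v = 56 \sqrt{113}$ ($v = \sqrt{\left(99571 + 51872\right) + 202925} = \sqrt{151443 + 202925} = \sqrt{354368} = 56 \sqrt{113} \approx 595.29$)
$J{\left(G \right)} = -196$
$N = 164836$ ($N = \left(-406\right)^{2} = 164836$)
$\frac{v + 441539}{N + J{\left(3 \left(-33\right) \right)}} = \frac{56 \sqrt{113} + 441539}{164836 - 196} = \frac{441539 + 56 \sqrt{113}}{164640} = \left(441539 + 56 \sqrt{113}\right) \frac{1}{164640} = \frac{9011}{3360} + \frac{\sqrt{113}}{2940}$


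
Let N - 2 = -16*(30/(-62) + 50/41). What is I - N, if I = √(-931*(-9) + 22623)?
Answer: 12418/1271 + √31002 ≈ 185.84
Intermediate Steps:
I = √31002 (I = √(8379 + 22623) = √31002 ≈ 176.07)
N = -12418/1271 (N = 2 - 16*(30/(-62) + 50/41) = 2 - 16*(30*(-1/62) + 50*(1/41)) = 2 - 16*(-15/31 + 50/41) = 2 - 16*935/1271 = 2 - 14960/1271 = -12418/1271 ≈ -9.7703)
I - N = √31002 - 1*(-12418/1271) = √31002 + 12418/1271 = 12418/1271 + √31002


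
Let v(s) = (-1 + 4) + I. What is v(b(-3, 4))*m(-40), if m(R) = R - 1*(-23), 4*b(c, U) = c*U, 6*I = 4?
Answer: -187/3 ≈ -62.333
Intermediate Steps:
I = ⅔ (I = (⅙)*4 = ⅔ ≈ 0.66667)
b(c, U) = U*c/4 (b(c, U) = (c*U)/4 = (U*c)/4 = U*c/4)
m(R) = 23 + R (m(R) = R + 23 = 23 + R)
v(s) = 11/3 (v(s) = (-1 + 4) + ⅔ = 3 + ⅔ = 11/3)
v(b(-3, 4))*m(-40) = 11*(23 - 40)/3 = (11/3)*(-17) = -187/3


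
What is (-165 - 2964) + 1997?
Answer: -1132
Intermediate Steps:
(-165 - 2964) + 1997 = -3129 + 1997 = -1132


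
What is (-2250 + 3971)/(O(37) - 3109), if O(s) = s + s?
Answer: -1721/3035 ≈ -0.56705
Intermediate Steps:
O(s) = 2*s
(-2250 + 3971)/(O(37) - 3109) = (-2250 + 3971)/(2*37 - 3109) = 1721/(74 - 3109) = 1721/(-3035) = 1721*(-1/3035) = -1721/3035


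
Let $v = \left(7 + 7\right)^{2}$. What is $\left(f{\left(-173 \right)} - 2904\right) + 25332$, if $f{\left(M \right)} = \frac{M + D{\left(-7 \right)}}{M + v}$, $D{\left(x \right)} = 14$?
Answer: $\frac{515685}{23} \approx 22421.0$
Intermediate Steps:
$v = 196$ ($v = 14^{2} = 196$)
$f{\left(M \right)} = \frac{14 + M}{196 + M}$ ($f{\left(M \right)} = \frac{M + 14}{M + 196} = \frac{14 + M}{196 + M}$)
$\left(f{\left(-173 \right)} - 2904\right) + 25332 = \left(\frac{14 - 173}{196 - 173} - 2904\right) + 25332 = \left(\frac{1}{23} \left(-159\right) - 2904\right) + 25332 = \left(- \frac{159}{23} - 2904\right) + 25332 = - \frac{66951}{23} + 25332 = \frac{515685}{23}$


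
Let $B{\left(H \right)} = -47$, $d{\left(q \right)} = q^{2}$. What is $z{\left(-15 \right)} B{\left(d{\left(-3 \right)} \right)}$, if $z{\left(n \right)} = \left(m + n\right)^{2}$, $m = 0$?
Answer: $-10575$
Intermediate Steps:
$z{\left(n \right)} = n^{2}$ ($z{\left(n \right)} = \left(0 + n\right)^{2} = n^{2}$)
$z{\left(-15 \right)} B{\left(d{\left(-3 \right)} \right)} = \left(-15\right)^{2} \left(-47\right) = 225 \left(-47\right) = -10575$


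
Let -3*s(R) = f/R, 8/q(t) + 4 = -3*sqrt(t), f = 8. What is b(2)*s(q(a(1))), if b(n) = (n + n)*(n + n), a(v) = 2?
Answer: 64/3 + 16*sqrt(2) ≈ 43.961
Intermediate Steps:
q(t) = 8/(-4 - 3*sqrt(t))
b(n) = 4*n**2 (b(n) = (2*n)*(2*n) = 4*n**2)
s(R) = -8/(3*R)
b(2)*s(q(a(1))) = (4*2**2)*(-(-4/3 - sqrt(2))) = (4*4)*(-8*(-1/2 - 3*sqrt(2)/8)/3) = 16*(4/3 + sqrt(2)) = 64/3 + 16*sqrt(2)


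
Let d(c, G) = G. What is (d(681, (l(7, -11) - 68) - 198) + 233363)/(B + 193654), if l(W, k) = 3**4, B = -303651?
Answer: -233178/109997 ≈ -2.1199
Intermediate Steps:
l(W, k) = 81
(d(681, (l(7, -11) - 68) - 198) + 233363)/(B + 193654) = (((81 - 68) - 198) + 233363)/(-303651 + 193654) = ((13 - 198) + 233363)/(-109997) = (-185 + 233363)*(-1/109997) = 233178*(-1/109997) = -233178/109997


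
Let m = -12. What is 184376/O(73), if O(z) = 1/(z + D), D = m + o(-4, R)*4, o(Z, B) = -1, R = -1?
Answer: 10509432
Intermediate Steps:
D = -16 (D = -12 - 1*4 = -12 - 4 = -16)
O(z) = 1/(-16 + z) (O(z) = 1/(z - 16) = 1/(-16 + z))
184376/O(73) = 184376/(1/(-16 + 73)) = 184376/(1/57) = 184376*57 = 10509432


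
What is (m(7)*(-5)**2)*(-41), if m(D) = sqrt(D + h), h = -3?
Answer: -2050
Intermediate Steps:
m(D) = sqrt(-3 + D) (m(D) = sqrt(D - 3) = sqrt(-3 + D))
(m(7)*(-5)**2)*(-41) = (sqrt(-3 + 7)*(-5)**2)*(-41) = (sqrt(4)*25)*(-41) = (2*25)*(-41) = 50*(-41) = -2050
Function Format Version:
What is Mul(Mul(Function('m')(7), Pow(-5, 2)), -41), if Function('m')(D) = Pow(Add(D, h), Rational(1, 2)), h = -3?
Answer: -2050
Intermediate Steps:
Function('m')(D) = Pow(Add(-3, D), Rational(1, 2)) (Function('m')(D) = Pow(Add(D, -3), Rational(1, 2)) = Pow(Add(-3, D), Rational(1, 2)))
Mul(Mul(Function('m')(7), Pow(-5, 2)), -41) = Mul(Mul(Pow(Add(-3, 7), Rational(1, 2)), Pow(-5, 2)), -41) = Mul(Mul(Pow(4, Rational(1, 2)), 25), -41) = Mul(Mul(2, 25), -41) = Mul(50, -41) = -2050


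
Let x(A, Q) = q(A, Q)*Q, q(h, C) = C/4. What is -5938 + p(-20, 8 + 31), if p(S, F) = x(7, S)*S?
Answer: -7938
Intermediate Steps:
q(h, C) = C/4 (q(h, C) = C*(1/4) = C/4)
x(A, Q) = Q**2/4 (x(A, Q) = (Q/4)*Q = Q**2/4)
p(S, F) = S**3/4 (p(S, F) = (S**2/4)*S = S**3/4)
-5938 + p(-20, 8 + 31) = -5938 + (1/4)*(-20)**3 = -5938 + (1/4)*(-8000) = -5938 - 2000 = -7938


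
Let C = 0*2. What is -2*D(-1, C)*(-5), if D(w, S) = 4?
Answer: 40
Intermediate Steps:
C = 0
-2*D(-1, C)*(-5) = -2*4*(-5) = -8*(-5) = 40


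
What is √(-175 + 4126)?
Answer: 3*√439 ≈ 62.857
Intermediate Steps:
√(-175 + 4126) = √3951 = 3*√439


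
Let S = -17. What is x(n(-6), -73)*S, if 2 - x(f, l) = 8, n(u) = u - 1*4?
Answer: 102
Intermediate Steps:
n(u) = -4 + u (n(u) = u - 4 = -4 + u)
x(f, l) = -6 (x(f, l) = 2 - 1*8 = 2 - 8 = -6)
x(n(-6), -73)*S = -6*(-17) = 102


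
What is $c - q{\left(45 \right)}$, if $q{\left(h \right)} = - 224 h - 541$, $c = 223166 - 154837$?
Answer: $78950$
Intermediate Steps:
$c = 68329$ ($c = 223166 - 154837 = 68329$)
$q{\left(h \right)} = -541 - 224 h$
$c - q{\left(45 \right)} = 68329 - \left(-541 - 10080\right) = 68329 - -10621 = 68329 + 10621 = 78950$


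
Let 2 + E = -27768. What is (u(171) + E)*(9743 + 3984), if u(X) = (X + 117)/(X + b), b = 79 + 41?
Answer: -36974964838/97 ≈ -3.8119e+8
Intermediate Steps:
E = -27770 (E = -2 - 27768 = -27770)
b = 120
u(X) = (117 + X)/(120 + X) (u(X) = (X + 117)/(X + 120) = (117 + X)/(120 + X))
(u(171) + E)*(9743 + 3984) = ((117 + 171)/(120 + 171) - 27770)*(9743 + 3984) = (288/291 - 27770)*13727 = ((1/291)*288 - 27770)*13727 = (96/97 - 27770)*13727 = -2693594/97*13727 = -36974964838/97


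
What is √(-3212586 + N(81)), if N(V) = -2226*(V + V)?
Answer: 3*I*√397022 ≈ 1890.3*I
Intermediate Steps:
N(V) = -4452*V
√(-3212586 + N(81)) = √(-3212586 - 4452*81) = √(-3212586 - 360612) = √(-3573198) = 3*I*√397022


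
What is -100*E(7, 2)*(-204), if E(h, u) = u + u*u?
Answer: 122400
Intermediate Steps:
E(h, u) = u + u**2
-100*E(7, 2)*(-204) = -200*(1 + 2)*(-204) = -200*3*(-204) = -100*6*(-204) = -600*(-204) = 122400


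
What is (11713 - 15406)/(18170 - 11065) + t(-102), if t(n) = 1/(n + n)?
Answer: -760477/1449420 ≈ -0.52468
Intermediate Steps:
t(n) = 1/(2*n)
(11713 - 15406)/(18170 - 11065) + t(-102) = (11713 - 15406)/(18170 - 11065) + (½)/(-102) = -3693/7105 + (½)*(-1/102) = -3693*1/7105 - 1/204 = -3693/7105 - 1/204 = -760477/1449420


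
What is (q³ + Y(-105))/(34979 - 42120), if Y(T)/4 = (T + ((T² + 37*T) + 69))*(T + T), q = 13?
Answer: 5965163/7141 ≈ 835.34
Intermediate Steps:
Y(T) = 8*T*(69 + T² + 38*T) (Y(T) = 4*((T + ((T² + 37*T) + 69))*(T + T)) = 4*((T + (69 + T² + 37*T))*(2*T)) = 4*((69 + T² + 38*T)*(2*T)) = 4*(2*T*(69 + T² + 38*T)) = 8*T*(69 + T² + 38*T))
(q³ + Y(-105))/(34979 - 42120) = (13³ + 8*(-105)*(69 + (-105)² + 38*(-105)))/(34979 - 42120) = (2197 + 8*(-105)*(69 + 11025 - 3990))/(-7141) = (2197 + 8*(-105)*7104)*(-1/7141) = (2197 - 5967360)*(-1/7141) = -5965163*(-1/7141) = 5965163/7141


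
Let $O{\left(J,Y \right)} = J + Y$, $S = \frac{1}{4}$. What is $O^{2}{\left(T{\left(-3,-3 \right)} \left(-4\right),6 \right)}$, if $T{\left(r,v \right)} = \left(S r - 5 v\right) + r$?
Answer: $1521$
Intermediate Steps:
$S = \frac{1}{4} \approx 0.25$
$T{\left(r,v \right)} = - 5 v + \frac{5 r}{4}$ ($T{\left(r,v \right)} = \left(\frac{r}{4} - 5 v\right) + r = \left(- 5 v + \frac{r}{4}\right) + r = - 5 v + \frac{5 r}{4}$)
$O^{2}{\left(T{\left(-3,-3 \right)} \left(-4\right),6 \right)} = \left(\left(\left(-5\right) \left(-3\right) + \frac{5}{4} \left(-3\right)\right) \left(-4\right) + 6\right)^{2} = \left(\left(15 - \frac{15}{4}\right) \left(-4\right) + 6\right)^{2} = \left(\frac{45}{4} \left(-4\right) + 6\right)^{2} = \left(-45 + 6\right)^{2} = \left(-39\right)^{2} = 1521$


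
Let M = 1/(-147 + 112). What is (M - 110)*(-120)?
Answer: 92424/7 ≈ 13203.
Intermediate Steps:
M = -1/35 (M = 1/(-35) = -1/35 ≈ -0.028571)
(M - 110)*(-120) = (-1/35 - 110)*(-120) = -3851/35*(-120) = 92424/7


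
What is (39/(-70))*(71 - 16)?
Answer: -429/14 ≈ -30.643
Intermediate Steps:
(39/(-70))*(71 - 16) = (39*(-1/70))*55 = -39/70*55 = -429/14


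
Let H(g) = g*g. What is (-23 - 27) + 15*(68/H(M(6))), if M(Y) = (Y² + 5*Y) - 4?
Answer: -47795/961 ≈ -49.735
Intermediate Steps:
M(Y) = -4 + Y² + 5*Y
H(g) = g²
(-23 - 27) + 15*(68/H(M(6))) = (-23 - 27) + 15*(68/((-4 + 6² + 5*6)²)) = -50 + 15*(68/((-4 + 36 + 30)²)) = -50 + 15*(68/(62²)) = -50 + 15*(68/3844) = -50 + 15*(68*(1/3844)) = -50 + 15*(17/961) = -50 + 255/961 = -47795/961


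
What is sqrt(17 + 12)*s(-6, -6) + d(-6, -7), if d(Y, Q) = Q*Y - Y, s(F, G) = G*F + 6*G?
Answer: 48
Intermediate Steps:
s(F, G) = 6*G + F*G (s(F, G) = F*G + 6*G = 6*G + F*G)
d(Y, Q) = -Y + Q*Y
sqrt(17 + 12)*s(-6, -6) + d(-6, -7) = sqrt(17 + 12)*(-6*(6 - 6)) - 6*(-1 - 7) = sqrt(29)*(-6*0) - 6*(-8) = sqrt(29)*0 + 48 = 0 + 48 = 48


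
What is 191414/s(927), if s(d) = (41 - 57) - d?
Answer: -191414/943 ≈ -202.98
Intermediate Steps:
s(d) = -16 - d
191414/s(927) = 191414/(-16 - 1*927) = 191414/(-16 - 927) = 191414/(-943) = 191414*(-1/943) = -191414/943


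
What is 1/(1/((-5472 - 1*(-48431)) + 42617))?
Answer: 85576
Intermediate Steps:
1/(1/((-5472 - 1*(-48431)) + 42617)) = 1/(1/((-5472 + 48431) + 42617)) = 1/(1/(42959 + 42617)) = 1/(1/85576) = 85576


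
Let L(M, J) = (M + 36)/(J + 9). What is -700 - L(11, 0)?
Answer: -6347/9 ≈ -705.22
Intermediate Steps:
L(M, J) = (36 + M)/(9 + J)
-700 - L(11, 0) = -700 - (36 + 11)/(9 + 0) = -700 - 47/9 = -6347/9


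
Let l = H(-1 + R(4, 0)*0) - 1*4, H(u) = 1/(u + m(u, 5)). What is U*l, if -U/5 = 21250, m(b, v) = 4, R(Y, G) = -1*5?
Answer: 1168750/3 ≈ 3.8958e+5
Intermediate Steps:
R(Y, G) = -5
U = -106250 (U = -5*21250 = -106250)
H(u) = 1/(4 + u) (H(u) = 1/(u + 4) = 1/(4 + u))
l = -11/3 (l = 1/(4 + (-1 - 5*0)) - 1*4 = 1/(4 + (-1 + 0)) - 4 = 1/(4 - 1) - 4 = 1/3 - 4 = -11/3 ≈ -3.6667)
U*l = -106250*(-11/3) = 1168750/3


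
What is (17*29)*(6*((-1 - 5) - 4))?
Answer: -29580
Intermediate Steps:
(17*29)*(6*((-1 - 5) - 4)) = 493*(6*(-6 - 4)) = 493*(6*(-10)) = 493*(-60) = -29580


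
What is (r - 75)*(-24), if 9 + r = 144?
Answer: -1440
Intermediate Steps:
r = 135 (r = -9 + 144 = 135)
(r - 75)*(-24) = (135 - 75)*(-24) = 60*(-24) = -1440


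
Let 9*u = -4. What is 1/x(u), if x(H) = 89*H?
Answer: -9/356 ≈ -0.025281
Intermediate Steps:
u = -4/9 (u = (⅑)*(-4) = -4/9 ≈ -0.44444)
1/x(u) = 1/(89*(-4/9)) = 1/(-356/9) = -9/356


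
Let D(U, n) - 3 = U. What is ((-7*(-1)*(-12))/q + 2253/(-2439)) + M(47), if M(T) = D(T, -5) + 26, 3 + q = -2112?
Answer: 4783761/63685 ≈ 75.116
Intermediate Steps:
D(U, n) = 3 + U
q = -2115 (q = -3 - 2112 = -2115)
M(T) = 29 + T (M(T) = (3 + T) + 26 = 29 + T)
((-7*(-1)*(-12))/q + 2253/(-2439)) + M(47) = ((-7*(-1)*(-12))/(-2115) + 2253/(-2439)) + (29 + 47) = ((7*(-12))*(-1/2115) + 2253*(-1/2439)) + 76 = (-84*(-1/2115) - 751/813) + 76 = (28/705 - 751/813) + 76 = -56299/63685 + 76 = 4783761/63685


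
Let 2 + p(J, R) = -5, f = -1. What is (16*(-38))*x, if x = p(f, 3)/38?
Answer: 112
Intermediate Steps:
p(J, R) = -7 (p(J, R) = -2 - 5 = -7)
x = -7/38 ≈ -0.18421
(16*(-38))*x = (16*(-38))*(-7/38) = -608*(-7/38) = 112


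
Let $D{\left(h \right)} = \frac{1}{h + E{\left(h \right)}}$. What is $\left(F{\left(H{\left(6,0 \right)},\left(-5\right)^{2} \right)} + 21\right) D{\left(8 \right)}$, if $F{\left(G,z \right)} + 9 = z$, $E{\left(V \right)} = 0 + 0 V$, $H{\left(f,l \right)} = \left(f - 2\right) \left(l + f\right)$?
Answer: $\frac{37}{8} \approx 4.625$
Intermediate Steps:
$H{\left(f,l \right)} = \left(-2 + f\right) \left(f + l\right)$
$E{\left(V \right)} = 0$ ($E{\left(V \right)} = 0 + 0 = 0$)
$F{\left(G,z \right)} = -9 + z$
$D{\left(h \right)} = \frac{1}{h}$ ($D{\left(h \right)} = \frac{1}{h + 0} = \frac{1}{h}$)
$\left(F{\left(H{\left(6,0 \right)},\left(-5\right)^{2} \right)} + 21\right) D{\left(8 \right)} = \frac{\left(-9 + \left(-5\right)^{2}\right) + 21}{8} = \left(\left(-9 + 25\right) + 21\right) \frac{1}{8} = \left(16 + 21\right) \frac{1}{8} = 37 \cdot \frac{1}{8} = \frac{37}{8}$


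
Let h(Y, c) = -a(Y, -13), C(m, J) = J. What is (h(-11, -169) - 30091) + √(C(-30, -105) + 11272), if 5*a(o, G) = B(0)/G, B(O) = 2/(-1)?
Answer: -1955917/65 + √11167 ≈ -29985.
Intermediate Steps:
B(O) = -2 (B(O) = 2*(-1) = -2)
a(o, G) = -2/(5*G) (a(o, G) = (-2/G)/5 = -2/(5*G))
h(Y, c) = -2/65 (h(Y, c) = -(-2)/(5*(-13)) = -(-2)*(-1)/(5*13) = -1*2/65 = -2/65)
(h(-11, -169) - 30091) + √(C(-30, -105) + 11272) = (-2/65 - 30091) + √(-105 + 11272) = -1955917/65 + √11167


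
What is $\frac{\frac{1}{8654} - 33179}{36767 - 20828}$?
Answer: $- \frac{95710355}{45978702} \approx -2.0816$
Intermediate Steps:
$\frac{\frac{1}{8654} - 33179}{36767 - 20828} = \frac{\frac{1}{8654} - 33179}{15939} = \left(- \frac{287131065}{8654}\right) \frac{1}{15939} = - \frac{95710355}{45978702}$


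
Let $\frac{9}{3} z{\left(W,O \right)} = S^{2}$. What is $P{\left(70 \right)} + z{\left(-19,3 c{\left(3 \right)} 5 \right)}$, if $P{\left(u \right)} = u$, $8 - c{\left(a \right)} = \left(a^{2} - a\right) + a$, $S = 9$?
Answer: $97$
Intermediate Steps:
$c{\left(a \right)} = 8 - a^{2}$ ($c{\left(a \right)} = 8 - \left(\left(a^{2} - a\right) + a\right) = 8 - a^{2}$)
$z{\left(W,O \right)} = 27$ ($z{\left(W,O \right)} = \frac{9^{2}}{3} = \frac{1}{3} \cdot 81 = 27$)
$P{\left(70 \right)} + z{\left(-19,3 c{\left(3 \right)} 5 \right)} = 70 + 27 = 97$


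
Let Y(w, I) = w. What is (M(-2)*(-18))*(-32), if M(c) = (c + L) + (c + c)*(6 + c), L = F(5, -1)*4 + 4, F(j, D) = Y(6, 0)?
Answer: 5760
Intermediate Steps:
F(j, D) = 6
L = 28 (L = 6*4 + 4 = 24 + 4 = 28)
M(c) = 28 + c + 2*c*(6 + c) (M(c) = (c + 28) + (c + c)*(6 + c) = (28 + c) + (2*c)*(6 + c) = (28 + c) + 2*c*(6 + c) = 28 + c + 2*c*(6 + c))
(M(-2)*(-18))*(-32) = ((28 + 2*(-2)**2 + 13*(-2))*(-18))*(-32) = ((28 + 2*4 - 26)*(-18))*(-32) = ((28 + 8 - 26)*(-18))*(-32) = (10*(-18))*(-32) = -180*(-32) = 5760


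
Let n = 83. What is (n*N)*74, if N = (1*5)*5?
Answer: 153550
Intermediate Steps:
N = 25 (N = 5*5 = 25)
(n*N)*74 = (83*25)*74 = 2075*74 = 153550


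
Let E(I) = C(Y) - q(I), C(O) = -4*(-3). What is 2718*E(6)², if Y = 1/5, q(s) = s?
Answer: 97848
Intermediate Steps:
Y = ⅕ ≈ 0.20000
C(O) = 12
E(I) = 12 - I
2718*E(6)² = 2718*(12 - 1*6)² = 2718*(12 - 6)² = 2718*6² = 2718*36 = 97848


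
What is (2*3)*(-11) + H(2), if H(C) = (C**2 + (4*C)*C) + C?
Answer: -44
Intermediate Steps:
H(C) = C + 5*C**2 (H(C) = (C**2 + 4*C**2) + C = 5*C**2 + C = C + 5*C**2)
(2*3)*(-11) + H(2) = (2*3)*(-11) + 2*(1 + 5*2) = 6*(-11) + 2*(1 + 10) = -66 + 2*11 = -66 + 22 = -44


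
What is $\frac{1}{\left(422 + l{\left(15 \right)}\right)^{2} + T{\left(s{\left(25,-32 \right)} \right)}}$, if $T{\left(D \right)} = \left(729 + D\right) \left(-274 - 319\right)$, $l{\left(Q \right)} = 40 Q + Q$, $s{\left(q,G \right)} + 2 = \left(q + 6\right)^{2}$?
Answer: $\frac{1}{74385} \approx 1.3444 \cdot 10^{-5}$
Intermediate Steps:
$s{\left(q,G \right)} = -2 + \left(6 + q\right)^{2}$ ($s{\left(q,G \right)} = -2 + \left(q + 6\right)^{2} = -2 + \left(6 + q\right)^{2}$)
$l{\left(Q \right)} = 41 Q$
$T{\left(D \right)} = -432297 - 593 D$ ($T{\left(D \right)} = \left(729 + D\right) \left(-593\right) = -432297 - 593 D$)
$\frac{1}{\left(422 + l{\left(15 \right)}\right)^{2} + T{\left(s{\left(25,-32 \right)} \right)}} = \frac{1}{\left(422 + 41 \cdot 15\right)^{2} - \left(432297 + 593 \left(-2 + \left(6 + 25\right)^{2}\right)\right)} = \frac{1}{\left(422 + 615\right)^{2} - \left(432297 + 593 \left(-2 + 31^{2}\right)\right)} = \frac{1}{1037^{2} - \left(432297 + 593 \left(-2 + 961\right)\right)} = \frac{1}{1075369 - 1000984} = \frac{1}{74385}$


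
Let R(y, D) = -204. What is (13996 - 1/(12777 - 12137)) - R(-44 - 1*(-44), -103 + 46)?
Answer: 9087999/640 ≈ 14200.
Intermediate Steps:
(13996 - 1/(12777 - 12137)) - R(-44 - 1*(-44), -103 + 46) = (13996 - 1/(12777 - 12137)) - 1*(-204) = (13996 - 1/640) + 204 = 8957439/640 + 204 = 9087999/640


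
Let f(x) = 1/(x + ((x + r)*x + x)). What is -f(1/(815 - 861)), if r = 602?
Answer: 2116/27783 ≈ 0.076162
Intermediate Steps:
f(x) = 1/(2*x + x*(602 + x)) (f(x) = 1/(x + ((x + 602)*x + x)) = 1/(x + ((602 + x)*x + x)) = 1/(x + (x*(602 + x) + x)) = 1/(x + (x + x*(602 + x))) = 1/(2*x + x*(602 + x)))
-f(1/(815 - 861)) = -1/((1/(815 - 861))*(604 + 1/(815 - 861))) = -1/((1/(-46))*(604 + 1/(-46))) = -1/((-1/46)*(604 - 1/46)) = -(-46)/27783/46 = -(-46)*46/27783 = -1*(-2116/27783) = 2116/27783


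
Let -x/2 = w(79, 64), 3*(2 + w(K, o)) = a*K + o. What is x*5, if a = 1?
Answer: -1370/3 ≈ -456.67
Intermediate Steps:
w(K, o) = -2 + K/3 + o/3 (w(K, o) = -2 + (1*K + o)/3 = -2 + (K + o)/3 = -2 + (K/3 + o/3) = -2 + K/3 + o/3)
x = -274/3 (x = -2*(-2 + (⅓)*79 + (⅓)*64) = -2*(-2 + 79/3 + 64/3) = -2*137/3 = -274/3 ≈ -91.333)
x*5 = -274/3*5 = -1370/3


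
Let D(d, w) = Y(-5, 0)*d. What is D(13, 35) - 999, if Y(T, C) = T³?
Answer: -2624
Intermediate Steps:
D(d, w) = -125*d (D(d, w) = (-5)³*d = -125*d)
D(13, 35) - 999 = -125*13 - 999 = -1625 - 999 = -2624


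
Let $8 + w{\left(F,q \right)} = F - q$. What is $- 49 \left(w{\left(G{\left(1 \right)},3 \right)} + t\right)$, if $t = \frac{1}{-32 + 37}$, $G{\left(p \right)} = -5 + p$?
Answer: $\frac{3626}{5} \approx 725.2$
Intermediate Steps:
$w{\left(F,q \right)} = -8 + F - q$ ($w{\left(F,q \right)} = -8 + \left(F - q\right) = -8 + F - q$)
$t = \frac{1}{5} \approx 0.2$
$- 49 \left(w{\left(G{\left(1 \right)},3 \right)} + t\right) = - 49 \left(\left(-8 + \left(-5 + 1\right) - 3\right) + \frac{1}{5}\right) = - 49 \left(\left(-8 - 4 - 3\right) + \frac{1}{5}\right) = - 49 \left(-15 + \frac{1}{5}\right) = \left(-49\right) \left(- \frac{74}{5}\right) = \frac{3626}{5}$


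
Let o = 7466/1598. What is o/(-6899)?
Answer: -3733/5512301 ≈ -0.00067721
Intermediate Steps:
o = 3733/799 (o = 7466*(1/1598) = 3733/799 ≈ 4.6721)
o/(-6899) = (3733/799)/(-6899) = (3733/799)*(-1/6899) = -3733/5512301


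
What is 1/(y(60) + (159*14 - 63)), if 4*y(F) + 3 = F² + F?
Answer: 4/12309 ≈ 0.00032497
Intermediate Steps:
y(F) = -¾ + F/4 + F²/4 (y(F) = -¾ + (F² + F)/4 = -¾ + (F + F²)/4 = -¾ + (F/4 + F²/4) = -¾ + F/4 + F²/4)
1/(y(60) + (159*14 - 63)) = 1/((-¾ + (¼)*60 + (¼)*60²) + (159*14 - 63)) = 1/((-¾ + 15 + (¼)*3600) + (2226 - 63)) = 1/((-¾ + 15 + 900) + 2163) = 1/(3657/4 + 2163) = 1/(12309/4) = 4/12309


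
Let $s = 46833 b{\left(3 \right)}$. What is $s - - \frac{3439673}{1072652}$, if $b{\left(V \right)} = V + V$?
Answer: $\frac{301416506369}{1072652} \approx 2.81 \cdot 10^{5}$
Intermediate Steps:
$b{\left(V \right)} = 2 V$
$s = 280998$ ($s = 46833 \cdot 2 \cdot 3 = 46833 \cdot 6 = 280998$)
$s - - \frac{3439673}{1072652} = 280998 - - \frac{3439673}{1072652} = 280998 + \frac{3439673}{1072652} = \frac{301416506369}{1072652}$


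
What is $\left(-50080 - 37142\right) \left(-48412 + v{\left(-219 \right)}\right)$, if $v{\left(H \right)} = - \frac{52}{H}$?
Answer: $\frac{308247665024}{73} \approx 4.2226 \cdot 10^{9}$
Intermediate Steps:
$\left(-50080 - 37142\right) \left(-48412 + v{\left(-219 \right)}\right) = \left(-50080 - 37142\right) \left(-48412 - \frac{52}{-219}\right) = \left(-50080 - 37142\right) \left(-48412 - - \frac{52}{219}\right) = - 87222 \left(-48412 + \frac{52}{219}\right) = \left(-87222\right) \left(- \frac{10602176}{219}\right) = \frac{308247665024}{73}$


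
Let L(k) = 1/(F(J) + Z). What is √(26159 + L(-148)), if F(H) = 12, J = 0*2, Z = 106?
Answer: √364238034/118 ≈ 161.74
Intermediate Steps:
J = 0
L(k) = 1/118 (L(k) = 1/(12 + 106) = 1/118)
√(26159 + L(-148)) = √(26159 + 1/118) = √(3086763/118) = √364238034/118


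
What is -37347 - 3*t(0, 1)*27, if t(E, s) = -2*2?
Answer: -37023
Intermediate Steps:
t(E, s) = -4
-37347 - 3*t(0, 1)*27 = -37347 - 3*(-4)*27 = -37347 + 12*27 = -37347 + 324 = -37023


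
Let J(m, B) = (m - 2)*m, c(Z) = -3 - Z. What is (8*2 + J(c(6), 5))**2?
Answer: 13225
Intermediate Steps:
J(m, B) = m*(-2 + m) (J(m, B) = (-2 + m)*m = m*(-2 + m))
(8*2 + J(c(6), 5))**2 = (8*2 + (-3 - 1*6)*(-2 + (-3 - 1*6)))**2 = (16 + (-3 - 6)*(-2 + (-3 - 6)))**2 = (16 - 9*(-2 - 9))**2 = (16 - 9*(-11))**2 = (16 + 99)**2 = 115**2 = 13225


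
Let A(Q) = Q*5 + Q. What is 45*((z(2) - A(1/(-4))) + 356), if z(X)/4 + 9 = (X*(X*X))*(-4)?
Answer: 17415/2 ≈ 8707.5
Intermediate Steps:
A(Q) = 6*Q (A(Q) = 5*Q + Q = 6*Q)
z(X) = -36 - 16*X**3 (z(X) = -36 + 4*((X*(X*X))*(-4)) = -36 + 4*((X*X**2)*(-4)) = -36 + 4*(X**3*(-4)) = -36 + 4*(-4*X**3) = -36 - 16*X**3)
45*((z(2) - A(1/(-4))) + 356) = 45*(((-36 - 16*2**3) - 6/(-4)) + 356) = 45*(((-36 - 16*8) - 6*(-1)/4) + 356) = 45*(((-36 - 128) - 1*(-3/2)) + 356) = 45*((-164 + 3/2) + 356) = 45*(-325/2 + 356) = 45*(387/2) = 17415/2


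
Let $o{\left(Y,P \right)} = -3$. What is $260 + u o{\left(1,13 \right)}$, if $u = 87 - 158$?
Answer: $473$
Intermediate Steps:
$u = -71$
$260 + u o{\left(1,13 \right)} = 260 - -213 = 260 + 213 = 473$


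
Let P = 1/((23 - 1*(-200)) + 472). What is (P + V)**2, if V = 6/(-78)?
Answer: 465124/81631225 ≈ 0.0056979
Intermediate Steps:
V = -1/13 (V = 6*(-1/78) = -1/13 ≈ -0.076923)
P = 1/695 (P = 1/((23 + 200) + 472) = 1/(223 + 472) = 1/695 ≈ 0.0014388)
(P + V)**2 = (1/695 - 1/13)**2 = (-682/9035)**2 = 465124/81631225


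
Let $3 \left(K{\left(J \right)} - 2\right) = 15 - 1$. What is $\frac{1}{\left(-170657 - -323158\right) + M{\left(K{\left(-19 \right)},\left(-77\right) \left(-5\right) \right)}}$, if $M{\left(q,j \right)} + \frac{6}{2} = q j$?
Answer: $\frac{3}{465194} \approx 6.4489 \cdot 10^{-6}$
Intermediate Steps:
$K{\left(J \right)} = \frac{20}{3}$ ($K{\left(J \right)} = 2 + \frac{15 - 1}{3} = 2 + \frac{1}{3} \cdot 14 = 2 + \frac{14}{3} = \frac{20}{3}$)
$M{\left(q,j \right)} = -3 + j q$ ($M{\left(q,j \right)} = -3 + q j = -3 + j q$)
$\frac{1}{\left(-170657 - -323158\right) + M{\left(K{\left(-19 \right)},\left(-77\right) \left(-5\right) \right)}} = \frac{1}{\left(-170657 - -323158\right) - \left(3 - \left(-77\right) \left(-5\right) \frac{20}{3}\right)} = \frac{1}{\left(-170657 + 323158\right) + \left(-3 + 385 \cdot \frac{20}{3}\right)} = \frac{1}{152501 + \left(-3 + \frac{7700}{3}\right)} = \frac{1}{152501 + \frac{7691}{3}} = \frac{1}{\frac{465194}{3}} = \frac{3}{465194}$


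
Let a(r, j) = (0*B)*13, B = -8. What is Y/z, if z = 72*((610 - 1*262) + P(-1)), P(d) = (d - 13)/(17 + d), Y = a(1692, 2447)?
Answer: 0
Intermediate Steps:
a(r, j) = 0 (a(r, j) = (0*(-8))*13 = 0*13 = 0)
Y = 0
P(d) = (-13 + d)/(17 + d)
z = 24993 (z = 72*((610 - 1*262) + (-13 - 1)/(17 - 1)) = 72*((610 - 262) - 14/16) = 72*(348 + (1/16)*(-14)) = 72*(348 - 7/8) = 72*(2777/8) = 24993)
Y/z = 0/24993 = 0*(1/24993) = 0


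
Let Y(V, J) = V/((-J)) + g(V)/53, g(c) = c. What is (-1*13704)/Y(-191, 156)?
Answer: 113304672/19673 ≈ 5759.4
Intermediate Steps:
Y(V, J) = V/53 - V/J (Y(V, J) = V/((-J)) + V/53 = V*(-1/J) + V*(1/53) = -V/J + V/53 = V/53 - V/J)
(-1*13704)/Y(-191, 156) = (-1*13704)/((1/53)*(-191) - 1*(-191)/156) = -13704/(-191/53 - 1*(-191)*1/156) = -13704/(-191/53 + 191/156) = -13704/(-19673/8268) = -13704*(-8268/19673) = 113304672/19673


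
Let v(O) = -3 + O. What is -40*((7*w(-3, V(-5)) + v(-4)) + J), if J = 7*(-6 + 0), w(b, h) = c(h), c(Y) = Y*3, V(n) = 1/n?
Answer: 2128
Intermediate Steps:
c(Y) = 3*Y
w(b, h) = 3*h
J = -42 (J = 7*(-6) = -42)
-40*((7*w(-3, V(-5)) + v(-4)) + J) = -40*((7*(3/(-5)) + (-3 - 4)) - 42) = -40*((7*(3*(-⅕)) - 7) - 42) = -40*((7*(-⅗) - 7) - 42) = -40*((-21/5 - 7) - 42) = -40*(-56/5 - 42) = -40*(-266/5) = 2128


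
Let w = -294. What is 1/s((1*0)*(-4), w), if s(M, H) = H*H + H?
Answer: 1/86142 ≈ 1.1609e-5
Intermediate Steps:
s(M, H) = H + H² (s(M, H) = H² + H = H + H²)
1/s((1*0)*(-4), w) = 1/(-294*(1 - 294)) = 1/(-294*(-293)) = 1/86142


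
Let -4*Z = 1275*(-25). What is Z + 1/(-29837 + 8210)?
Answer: 689360621/86508 ≈ 7968.8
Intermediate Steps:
Z = 31875/4 (Z = -1275*(-25)/4 = -1/4*(-31875) = 31875/4 ≈ 7968.8)
Z + 1/(-29837 + 8210) = 31875/4 + 1/(-29837 + 8210) = 31875/4 + 1/(-21627) = 31875/4 - 1/21627 = 689360621/86508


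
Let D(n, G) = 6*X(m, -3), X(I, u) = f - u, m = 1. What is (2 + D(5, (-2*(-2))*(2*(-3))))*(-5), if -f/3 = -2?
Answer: -280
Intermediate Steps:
f = 6 (f = -3*(-2) = 6)
X(I, u) = 6 - u
D(n, G) = 54 (D(n, G) = 6*(6 - 1*(-3)) = 6*(6 + 3) = 6*9 = 54)
(2 + D(5, (-2*(-2))*(2*(-3))))*(-5) = (2 + 54)*(-5) = 56*(-5) = -280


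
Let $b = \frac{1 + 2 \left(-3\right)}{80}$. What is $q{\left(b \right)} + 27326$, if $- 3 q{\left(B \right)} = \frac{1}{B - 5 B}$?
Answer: $\frac{81974}{3} \approx 27325.0$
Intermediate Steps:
$b = - \frac{1}{16}$ ($b = \left(1 - 6\right) \frac{1}{80} = \left(-5\right) \frac{1}{80} = - \frac{1}{16} \approx -0.0625$)
$q{\left(B \right)} = \frac{1}{12 B}$ ($q{\left(B \right)} = - \frac{1}{3 \left(B - 5 B\right)} = - \frac{1}{3 \left(- 4 B\right)} = - \frac{\left(- \frac{1}{4}\right) \frac{1}{B}}{3} = \frac{1}{12 B}$)
$q{\left(b \right)} + 27326 = \frac{1}{12 \left(- \frac{1}{16}\right)} + 27326 = \frac{1}{12} \left(-16\right) + 27326 = - \frac{4}{3} + 27326 = \frac{81974}{3}$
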